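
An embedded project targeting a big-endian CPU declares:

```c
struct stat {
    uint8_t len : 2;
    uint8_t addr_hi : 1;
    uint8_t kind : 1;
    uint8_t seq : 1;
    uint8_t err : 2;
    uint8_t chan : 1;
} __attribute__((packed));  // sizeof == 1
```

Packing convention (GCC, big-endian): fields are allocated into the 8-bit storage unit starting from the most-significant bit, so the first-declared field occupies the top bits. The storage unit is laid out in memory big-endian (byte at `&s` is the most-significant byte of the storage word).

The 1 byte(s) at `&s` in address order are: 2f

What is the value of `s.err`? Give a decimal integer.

[0]=0x2f (big-endian) → word 0x2f
len:2 @ bit 6 → (0x2f>>6)&0x3 = 0x0
addr_hi:1 @ bit 5 → (0x2f>>5)&0x1 = 0x1
kind:1 @ bit 4 → (0x2f>>4)&0x1 = 0x0
seq:1 @ bit 3 → (0x2f>>3)&0x1 = 0x1
err:2 @ bit 1 → (0x2f>>1)&0x3 = 0x3  ←
chan:1 @ bit 0 → (0x2f>>0)&0x1 = 0x1

3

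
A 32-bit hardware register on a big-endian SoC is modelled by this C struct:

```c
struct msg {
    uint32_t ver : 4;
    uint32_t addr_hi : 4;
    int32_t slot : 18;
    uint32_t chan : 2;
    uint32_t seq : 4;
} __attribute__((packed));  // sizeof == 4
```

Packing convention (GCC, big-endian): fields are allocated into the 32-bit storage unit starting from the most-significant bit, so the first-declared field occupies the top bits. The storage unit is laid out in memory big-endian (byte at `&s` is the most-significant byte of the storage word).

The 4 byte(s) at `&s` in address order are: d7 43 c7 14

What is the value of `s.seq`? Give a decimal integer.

[0]=0xd7 [1]=0x43 [2]=0xc7 [3]=0x14 (big-endian) → word 0xd743c714
ver:4 @ bit 28 → (0xd743c714>>28)&0xf = 0xd
addr_hi:4 @ bit 24 → (0xd743c714>>24)&0xf = 0x7
slot:18 @ bit 6 → (0xd743c714>>6)&0x3ffff = 0x10f1c
chan:2 @ bit 4 → (0xd743c714>>4)&0x3 = 0x1
seq:4 @ bit 0 → (0xd743c714>>0)&0xf = 0x4  ←

4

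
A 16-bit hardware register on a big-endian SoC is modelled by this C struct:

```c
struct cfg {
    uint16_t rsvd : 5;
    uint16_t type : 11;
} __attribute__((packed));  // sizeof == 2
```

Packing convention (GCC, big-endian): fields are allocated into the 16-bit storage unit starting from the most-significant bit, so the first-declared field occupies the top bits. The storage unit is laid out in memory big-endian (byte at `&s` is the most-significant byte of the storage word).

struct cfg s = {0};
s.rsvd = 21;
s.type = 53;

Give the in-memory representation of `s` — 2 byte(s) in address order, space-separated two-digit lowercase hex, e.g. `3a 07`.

rsvd:5 = 21 → 0x15 << 11 → word 0xa800
type:11 = 53 → 0x35 << 0 → word 0xa835
word = 0xa835 → big-endian bytes:
  [0]=0xa8  [1]=0x35

a8 35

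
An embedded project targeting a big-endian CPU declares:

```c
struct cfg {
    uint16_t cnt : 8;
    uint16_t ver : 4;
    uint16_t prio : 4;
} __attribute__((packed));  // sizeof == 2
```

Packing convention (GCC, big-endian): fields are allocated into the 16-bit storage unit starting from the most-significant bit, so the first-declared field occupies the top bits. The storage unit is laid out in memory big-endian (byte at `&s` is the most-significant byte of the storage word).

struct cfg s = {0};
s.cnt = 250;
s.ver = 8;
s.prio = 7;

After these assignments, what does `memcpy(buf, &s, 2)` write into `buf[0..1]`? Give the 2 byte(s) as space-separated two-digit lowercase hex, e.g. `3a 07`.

fa 87

[8+:8] cnt=250 & 0xff = 0xfa; word=0xfa00
[4+:4] ver=8 & 0xf = 0x8; word=0xfa80
[0+:4] prio=7 & 0xf = 0x7; word=0xfa87
word = 0xfa87 → big-endian bytes:
  [0]=0xfa  [1]=0x87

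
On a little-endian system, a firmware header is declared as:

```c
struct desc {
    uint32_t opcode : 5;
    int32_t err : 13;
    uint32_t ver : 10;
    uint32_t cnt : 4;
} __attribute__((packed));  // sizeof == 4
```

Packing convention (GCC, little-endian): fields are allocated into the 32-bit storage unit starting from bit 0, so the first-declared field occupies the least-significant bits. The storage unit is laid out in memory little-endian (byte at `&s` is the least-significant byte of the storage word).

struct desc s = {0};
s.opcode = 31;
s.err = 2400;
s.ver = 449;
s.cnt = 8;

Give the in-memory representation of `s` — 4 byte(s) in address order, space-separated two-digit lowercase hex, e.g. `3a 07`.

1f 2c 05 87

[0+:5] opcode=31 & 0x1f = 0x1f; word=0x0000001f
[5+:13] err=2400 & 0x1fff = 0x960; word=0x00012c1f
[18+:10] ver=449 & 0x3ff = 0x1c1; word=0x07052c1f
[28+:4] cnt=8 & 0xf = 0x8; word=0x87052c1f
word = 0x87052c1f → little-endian bytes:
  [0]=0x1f  [1]=0x2c  [2]=0x05  [3]=0x87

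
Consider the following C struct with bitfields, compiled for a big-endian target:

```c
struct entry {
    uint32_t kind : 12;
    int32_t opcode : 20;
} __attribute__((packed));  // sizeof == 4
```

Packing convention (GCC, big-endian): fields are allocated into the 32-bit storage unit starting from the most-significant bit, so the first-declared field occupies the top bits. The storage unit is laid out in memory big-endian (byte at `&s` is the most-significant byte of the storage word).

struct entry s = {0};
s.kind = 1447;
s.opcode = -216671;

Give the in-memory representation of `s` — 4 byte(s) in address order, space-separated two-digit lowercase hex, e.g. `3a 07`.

[20+:12] kind=1447 & 0xfff = 0x5a7; word=0x5a700000
[0+:20] opcode=-216671 & 0xfffff = 0xcb1a1; word=0x5a7cb1a1
word = 0x5a7cb1a1 → big-endian bytes:
  [0]=0x5a  [1]=0x7c  [2]=0xb1  [3]=0xa1

5a 7c b1 a1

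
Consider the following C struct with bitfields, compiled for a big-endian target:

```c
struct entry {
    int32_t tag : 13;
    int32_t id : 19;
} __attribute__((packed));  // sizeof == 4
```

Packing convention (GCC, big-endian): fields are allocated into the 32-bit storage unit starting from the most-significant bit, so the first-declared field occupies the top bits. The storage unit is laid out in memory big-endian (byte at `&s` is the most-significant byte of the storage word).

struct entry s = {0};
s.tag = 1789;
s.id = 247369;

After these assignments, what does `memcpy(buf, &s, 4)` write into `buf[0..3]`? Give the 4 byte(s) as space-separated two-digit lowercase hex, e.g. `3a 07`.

37 eb c6 49

tag:13 = 1789 → 0x6fd << 19 → word 0x37e80000
id:19 = 247369 → 0x3c649 << 0 → word 0x37ebc649
word = 0x37ebc649 → big-endian bytes:
  [0]=0x37  [1]=0xeb  [2]=0xc6  [3]=0x49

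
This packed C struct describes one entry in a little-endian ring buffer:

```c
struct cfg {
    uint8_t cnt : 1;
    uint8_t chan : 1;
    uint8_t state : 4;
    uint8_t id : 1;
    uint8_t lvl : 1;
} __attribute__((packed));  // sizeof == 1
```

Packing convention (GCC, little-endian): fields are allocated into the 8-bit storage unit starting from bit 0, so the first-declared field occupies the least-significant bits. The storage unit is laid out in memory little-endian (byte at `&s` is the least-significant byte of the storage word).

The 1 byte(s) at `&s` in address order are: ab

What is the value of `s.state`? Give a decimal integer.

10

[0]=0xab (little-endian) → word 0xab
cnt [0+:1] = (word>>0) & 0x1 = 1
chan [1+:1] = (word>>1) & 0x1 = 1
state [2+:4] = (word>>2) & 0xf = 10  ←
id [6+:1] = (word>>6) & 0x1 = 0
lvl [7+:1] = (word>>7) & 0x1 = 1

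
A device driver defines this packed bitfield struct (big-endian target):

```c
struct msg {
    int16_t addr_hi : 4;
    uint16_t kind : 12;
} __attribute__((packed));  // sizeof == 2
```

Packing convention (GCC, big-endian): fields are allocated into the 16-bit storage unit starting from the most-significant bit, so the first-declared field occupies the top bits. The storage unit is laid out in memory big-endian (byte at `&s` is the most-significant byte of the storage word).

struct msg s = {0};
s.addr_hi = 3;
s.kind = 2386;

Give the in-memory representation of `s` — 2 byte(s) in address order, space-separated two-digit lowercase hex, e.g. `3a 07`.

39 52

addr_hi (4b) val=3 bits=0x3 at bit 12: 0x3000
kind (12b) val=2386 bits=0x952 at bit 0: 0x3952
word = 0x3952 → big-endian bytes:
  [0]=0x39  [1]=0x52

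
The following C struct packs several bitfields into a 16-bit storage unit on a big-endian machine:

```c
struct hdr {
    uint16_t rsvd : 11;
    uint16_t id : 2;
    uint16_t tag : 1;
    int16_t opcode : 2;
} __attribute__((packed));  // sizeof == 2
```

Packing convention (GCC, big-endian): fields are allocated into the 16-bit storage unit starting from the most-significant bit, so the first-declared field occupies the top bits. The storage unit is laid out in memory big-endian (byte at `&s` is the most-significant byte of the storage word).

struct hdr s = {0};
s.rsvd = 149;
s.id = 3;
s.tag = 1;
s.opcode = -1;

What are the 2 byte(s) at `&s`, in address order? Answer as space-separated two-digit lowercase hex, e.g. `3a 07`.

12 bf

rsvd:11 = 149 → 0x95 << 5 → word 0x12a0
id:2 = 3 → 0x3 << 3 → word 0x12b8
tag:1 = 1 → 0x1 << 2 → word 0x12bc
opcode:2 = -1 → 0x3 << 0 → word 0x12bf
word = 0x12bf → big-endian bytes:
  [0]=0x12  [1]=0xbf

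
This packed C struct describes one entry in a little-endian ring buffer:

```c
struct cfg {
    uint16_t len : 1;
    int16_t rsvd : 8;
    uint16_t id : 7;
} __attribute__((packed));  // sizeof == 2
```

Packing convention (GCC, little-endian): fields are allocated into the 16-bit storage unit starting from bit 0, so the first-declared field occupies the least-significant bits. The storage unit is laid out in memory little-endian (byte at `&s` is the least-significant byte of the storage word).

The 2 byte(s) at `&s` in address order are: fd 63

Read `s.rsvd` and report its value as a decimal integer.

-2

[0]=0xfd [1]=0x63 (little-endian) → word 0x63fd
len:1 @ bit 0 → (0x63fd>>0)&0x1 = 0x1
rsvd:8 @ bit 1 → (0x63fd>>1)&0xff = 0xfe  ←
id:7 @ bit 9 → (0x63fd>>9)&0x7f = 0x31
rsvd signed 8b, MSB=1: 254 - 256 = -2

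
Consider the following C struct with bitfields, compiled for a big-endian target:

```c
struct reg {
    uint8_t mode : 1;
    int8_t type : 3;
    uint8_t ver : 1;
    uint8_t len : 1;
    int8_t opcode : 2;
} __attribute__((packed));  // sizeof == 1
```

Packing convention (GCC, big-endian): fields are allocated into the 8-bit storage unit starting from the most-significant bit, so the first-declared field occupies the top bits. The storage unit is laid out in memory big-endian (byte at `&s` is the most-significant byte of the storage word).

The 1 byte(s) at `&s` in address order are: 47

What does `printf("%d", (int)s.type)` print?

[0]=0x47 (big-endian) → word 0x47
mode:1 @ bit 7 → (0x47>>7)&0x1 = 0x0
type:3 @ bit 4 → (0x47>>4)&0x7 = 0x4  ←
ver:1 @ bit 3 → (0x47>>3)&0x1 = 0x0
len:1 @ bit 2 → (0x47>>2)&0x1 = 0x1
opcode:2 @ bit 0 → (0x47>>0)&0x3 = 0x3
type signed 3b, MSB=1: 4 - 8 = -4

-4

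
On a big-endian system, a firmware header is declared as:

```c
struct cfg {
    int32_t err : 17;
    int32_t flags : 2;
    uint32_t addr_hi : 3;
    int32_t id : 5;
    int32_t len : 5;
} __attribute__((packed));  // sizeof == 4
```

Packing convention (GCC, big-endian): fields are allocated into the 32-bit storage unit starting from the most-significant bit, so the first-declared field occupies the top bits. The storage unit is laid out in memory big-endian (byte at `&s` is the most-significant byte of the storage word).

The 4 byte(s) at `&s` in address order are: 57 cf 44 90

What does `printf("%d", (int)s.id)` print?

[0]=0x57 [1]=0xcf [2]=0x44 [3]=0x90 (big-endian) → word 0x57cf4490
err:17 @ bit 15 → (0x57cf4490>>15)&0x1ffff = 0xaf9e
flags:2 @ bit 13 → (0x57cf4490>>13)&0x3 = 0x2
addr_hi:3 @ bit 10 → (0x57cf4490>>10)&0x7 = 0x1
id:5 @ bit 5 → (0x57cf4490>>5)&0x1f = 0x4  ←
len:5 @ bit 0 → (0x57cf4490>>0)&0x1f = 0x10
id signed 5b, MSB=0: value = 4

4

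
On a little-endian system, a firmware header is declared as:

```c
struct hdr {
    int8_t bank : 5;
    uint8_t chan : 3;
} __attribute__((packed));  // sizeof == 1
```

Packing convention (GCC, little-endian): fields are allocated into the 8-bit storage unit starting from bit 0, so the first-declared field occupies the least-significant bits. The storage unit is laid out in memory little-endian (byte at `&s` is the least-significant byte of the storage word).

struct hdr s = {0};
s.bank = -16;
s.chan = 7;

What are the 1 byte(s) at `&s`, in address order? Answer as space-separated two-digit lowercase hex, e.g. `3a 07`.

f0

bank (5b) val=-16 bits=0x10 at bit 0: 0x10
chan (3b) val=7 bits=0x7 at bit 5: 0xf0
word = 0xf0 → little-endian bytes:
  [0]=0xf0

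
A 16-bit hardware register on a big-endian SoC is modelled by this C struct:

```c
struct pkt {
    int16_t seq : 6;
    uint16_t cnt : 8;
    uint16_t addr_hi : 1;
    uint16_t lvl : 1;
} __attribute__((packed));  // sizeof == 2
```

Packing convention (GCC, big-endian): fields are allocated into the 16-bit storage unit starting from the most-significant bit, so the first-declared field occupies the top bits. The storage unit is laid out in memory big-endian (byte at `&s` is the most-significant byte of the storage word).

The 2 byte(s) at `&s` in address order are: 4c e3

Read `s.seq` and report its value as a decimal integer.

[0]=0x4c [1]=0xe3 (big-endian) → word 0x4ce3
seq:6 @ bit 10 → (0x4ce3>>10)&0x3f = 0x13  ←
cnt:8 @ bit 2 → (0x4ce3>>2)&0xff = 0x38
addr_hi:1 @ bit 1 → (0x4ce3>>1)&0x1 = 0x1
lvl:1 @ bit 0 → (0x4ce3>>0)&0x1 = 0x1
seq signed 6b, MSB=0: value = 19

19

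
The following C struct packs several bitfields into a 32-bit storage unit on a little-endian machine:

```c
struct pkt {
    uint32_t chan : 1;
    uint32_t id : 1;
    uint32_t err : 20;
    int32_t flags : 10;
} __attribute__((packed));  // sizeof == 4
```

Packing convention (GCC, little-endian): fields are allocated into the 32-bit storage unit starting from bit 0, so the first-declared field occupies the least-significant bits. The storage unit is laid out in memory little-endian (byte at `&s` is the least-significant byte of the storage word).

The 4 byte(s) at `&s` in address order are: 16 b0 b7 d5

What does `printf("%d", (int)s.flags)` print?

[0]=0x16 [1]=0xb0 [2]=0xb7 [3]=0xd5 (little-endian) → word 0xd5b7b016
chan:1 @ bit 0 → (0xd5b7b016>>0)&0x1 = 0x0
id:1 @ bit 1 → (0xd5b7b016>>1)&0x1 = 0x1
err:20 @ bit 2 → (0xd5b7b016>>2)&0xfffff = 0xdec05
flags:10 @ bit 22 → (0xd5b7b016>>22)&0x3ff = 0x356  ←
flags signed 10b, MSB=1: 854 - 1024 = -170

-170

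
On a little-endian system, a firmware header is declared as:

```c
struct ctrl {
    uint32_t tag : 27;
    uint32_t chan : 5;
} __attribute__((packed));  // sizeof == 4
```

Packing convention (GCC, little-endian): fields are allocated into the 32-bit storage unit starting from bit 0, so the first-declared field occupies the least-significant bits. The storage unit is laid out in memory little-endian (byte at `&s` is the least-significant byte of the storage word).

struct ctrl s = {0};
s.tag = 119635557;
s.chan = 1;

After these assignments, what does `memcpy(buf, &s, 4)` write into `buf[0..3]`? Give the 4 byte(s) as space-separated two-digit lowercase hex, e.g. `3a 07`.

tag:27 = 119635557 → 0x7217e65 << 0 → word 0x07217e65
chan:5 = 1 → 0x1 << 27 → word 0x0f217e65
word = 0x0f217e65 → little-endian bytes:
  [0]=0x65  [1]=0x7e  [2]=0x21  [3]=0x0f

65 7e 21 0f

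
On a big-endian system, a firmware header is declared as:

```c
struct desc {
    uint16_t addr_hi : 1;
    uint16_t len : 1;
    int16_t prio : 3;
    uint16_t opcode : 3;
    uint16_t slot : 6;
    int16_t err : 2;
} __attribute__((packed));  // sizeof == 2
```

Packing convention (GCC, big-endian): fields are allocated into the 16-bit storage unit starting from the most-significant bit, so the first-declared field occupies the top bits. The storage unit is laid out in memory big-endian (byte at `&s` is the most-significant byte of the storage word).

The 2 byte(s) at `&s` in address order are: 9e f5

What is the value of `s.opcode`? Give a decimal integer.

[0]=0x9e [1]=0xf5 (big-endian) → word 0x9ef5
addr_hi [15+:1] = (word>>15) & 0x1 = 1
len [14+:1] = (word>>14) & 0x1 = 0
prio [11+:3] = (word>>11) & 0x7 = 3
opcode [8+:3] = (word>>8) & 0x7 = 6  ←
slot [2+:6] = (word>>2) & 0x3f = 61
err [0+:2] = (word>>0) & 0x3 = 1

6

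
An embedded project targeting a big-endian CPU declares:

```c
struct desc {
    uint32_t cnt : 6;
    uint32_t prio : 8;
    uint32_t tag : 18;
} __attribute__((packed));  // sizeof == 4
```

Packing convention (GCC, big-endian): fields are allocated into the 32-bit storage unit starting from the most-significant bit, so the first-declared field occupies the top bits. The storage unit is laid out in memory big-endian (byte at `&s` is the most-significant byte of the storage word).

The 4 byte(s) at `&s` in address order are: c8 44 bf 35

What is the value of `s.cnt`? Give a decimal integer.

50

[0]=0xc8 [1]=0x44 [2]=0xbf [3]=0x35 (big-endian) → word 0xc844bf35
cnt:6 @ bit 26 → (0xc844bf35>>26)&0x3f = 0x32  ←
prio:8 @ bit 18 → (0xc844bf35>>18)&0xff = 0x11
tag:18 @ bit 0 → (0xc844bf35>>0)&0x3ffff = 0xbf35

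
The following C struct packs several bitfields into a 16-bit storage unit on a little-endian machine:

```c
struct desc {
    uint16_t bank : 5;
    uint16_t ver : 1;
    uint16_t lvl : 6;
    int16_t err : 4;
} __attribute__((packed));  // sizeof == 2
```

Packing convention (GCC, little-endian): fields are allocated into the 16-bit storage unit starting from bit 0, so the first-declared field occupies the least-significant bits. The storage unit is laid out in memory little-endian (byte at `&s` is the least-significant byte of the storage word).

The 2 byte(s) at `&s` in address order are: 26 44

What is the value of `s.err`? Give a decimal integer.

4

[0]=0x26 [1]=0x44 (little-endian) → word 0x4426
bank:5 @ bit 0 → (0x4426>>0)&0x1f = 0x6
ver:1 @ bit 5 → (0x4426>>5)&0x1 = 0x1
lvl:6 @ bit 6 → (0x4426>>6)&0x3f = 0x10
err:4 @ bit 12 → (0x4426>>12)&0xf = 0x4  ←
err signed 4b, MSB=0: value = 4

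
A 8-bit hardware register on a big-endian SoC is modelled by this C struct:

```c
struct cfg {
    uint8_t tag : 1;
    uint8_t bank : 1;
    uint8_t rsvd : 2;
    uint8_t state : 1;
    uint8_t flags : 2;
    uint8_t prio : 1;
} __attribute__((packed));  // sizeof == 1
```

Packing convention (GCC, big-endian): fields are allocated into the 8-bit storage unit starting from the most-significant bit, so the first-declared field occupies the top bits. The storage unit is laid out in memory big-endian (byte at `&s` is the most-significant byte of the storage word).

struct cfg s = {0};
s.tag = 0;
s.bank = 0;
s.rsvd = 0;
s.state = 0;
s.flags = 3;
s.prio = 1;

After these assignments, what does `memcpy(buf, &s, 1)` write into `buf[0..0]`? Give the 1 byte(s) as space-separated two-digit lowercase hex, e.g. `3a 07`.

tag:1 = 0 → 0x0 << 7 → word 0x00
bank:1 = 0 → 0x0 << 6 → word 0x00
rsvd:2 = 0 → 0x0 << 4 → word 0x00
state:1 = 0 → 0x0 << 3 → word 0x00
flags:2 = 3 → 0x3 << 1 → word 0x06
prio:1 = 1 → 0x1 << 0 → word 0x07
word = 0x07 → big-endian bytes:
  [0]=0x07

07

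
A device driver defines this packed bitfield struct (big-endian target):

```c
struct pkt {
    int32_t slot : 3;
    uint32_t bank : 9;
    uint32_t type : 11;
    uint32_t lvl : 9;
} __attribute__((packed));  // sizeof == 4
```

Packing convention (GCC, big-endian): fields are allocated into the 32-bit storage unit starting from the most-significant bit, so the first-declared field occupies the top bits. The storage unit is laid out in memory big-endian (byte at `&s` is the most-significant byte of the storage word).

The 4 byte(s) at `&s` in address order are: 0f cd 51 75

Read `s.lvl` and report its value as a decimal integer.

373

[0]=0x0f [1]=0xcd [2]=0x51 [3]=0x75 (big-endian) → word 0x0fcd5175
slot [29+:3] = (word>>29) & 0x7 = 0
bank [20+:9] = (word>>20) & 0x1ff = 252
type [9+:11] = (word>>9) & 0x7ff = 1704
lvl [0+:9] = (word>>0) & 0x1ff = 373  ←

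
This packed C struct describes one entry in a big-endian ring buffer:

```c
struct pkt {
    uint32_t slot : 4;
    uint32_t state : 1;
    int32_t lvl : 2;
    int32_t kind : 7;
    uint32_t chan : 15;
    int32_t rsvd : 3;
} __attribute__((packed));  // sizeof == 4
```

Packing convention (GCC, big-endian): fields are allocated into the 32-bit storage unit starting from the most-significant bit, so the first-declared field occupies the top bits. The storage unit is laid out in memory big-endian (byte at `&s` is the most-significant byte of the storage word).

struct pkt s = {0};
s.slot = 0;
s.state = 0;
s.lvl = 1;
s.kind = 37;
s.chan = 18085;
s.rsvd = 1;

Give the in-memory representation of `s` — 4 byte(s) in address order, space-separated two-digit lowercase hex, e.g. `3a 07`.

02 96 35 29

slot:4 = 0 → 0x0 << 28 → word 0x00000000
state:1 = 0 → 0x0 << 27 → word 0x00000000
lvl:2 = 1 → 0x1 << 25 → word 0x02000000
kind:7 = 37 → 0x25 << 18 → word 0x02940000
chan:15 = 18085 → 0x46a5 << 3 → word 0x02963528
rsvd:3 = 1 → 0x1 << 0 → word 0x02963529
word = 0x02963529 → big-endian bytes:
  [0]=0x02  [1]=0x96  [2]=0x35  [3]=0x29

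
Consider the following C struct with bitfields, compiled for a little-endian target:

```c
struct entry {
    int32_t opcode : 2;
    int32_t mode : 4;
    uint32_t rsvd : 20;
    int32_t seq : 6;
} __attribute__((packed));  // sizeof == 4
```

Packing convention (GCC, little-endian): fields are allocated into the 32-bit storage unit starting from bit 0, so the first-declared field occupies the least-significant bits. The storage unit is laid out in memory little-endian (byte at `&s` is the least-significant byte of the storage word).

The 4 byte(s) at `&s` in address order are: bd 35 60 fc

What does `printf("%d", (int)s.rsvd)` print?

98518

[0]=0xbd [1]=0x35 [2]=0x60 [3]=0xfc (little-endian) → word 0xfc6035bd
opcode [0+:2] = (word>>0) & 0x3 = 1
mode [2+:4] = (word>>2) & 0xf = 15
rsvd [6+:20] = (word>>6) & 0xfffff = 98518  ←
seq [26+:6] = (word>>26) & 0x3f = 63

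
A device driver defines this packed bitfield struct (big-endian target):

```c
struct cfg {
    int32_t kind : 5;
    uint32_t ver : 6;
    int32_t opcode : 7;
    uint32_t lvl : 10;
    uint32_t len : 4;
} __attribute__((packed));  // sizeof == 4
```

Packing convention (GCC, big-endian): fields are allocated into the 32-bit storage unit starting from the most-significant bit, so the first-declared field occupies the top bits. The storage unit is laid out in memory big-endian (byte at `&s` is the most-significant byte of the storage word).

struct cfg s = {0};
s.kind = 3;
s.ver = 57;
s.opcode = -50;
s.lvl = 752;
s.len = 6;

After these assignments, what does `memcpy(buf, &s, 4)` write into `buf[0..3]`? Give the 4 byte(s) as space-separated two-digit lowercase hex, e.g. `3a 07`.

1f 33 af 06

kind (5b) val=3 bits=0x3 at bit 27: 0x18000000
ver (6b) val=57 bits=0x39 at bit 21: 0x1f200000
opcode (7b) val=-50 bits=0x4e at bit 14: 0x1f338000
lvl (10b) val=752 bits=0x2f0 at bit 4: 0x1f33af00
len (4b) val=6 bits=0x6 at bit 0: 0x1f33af06
word = 0x1f33af06 → big-endian bytes:
  [0]=0x1f  [1]=0x33  [2]=0xaf  [3]=0x06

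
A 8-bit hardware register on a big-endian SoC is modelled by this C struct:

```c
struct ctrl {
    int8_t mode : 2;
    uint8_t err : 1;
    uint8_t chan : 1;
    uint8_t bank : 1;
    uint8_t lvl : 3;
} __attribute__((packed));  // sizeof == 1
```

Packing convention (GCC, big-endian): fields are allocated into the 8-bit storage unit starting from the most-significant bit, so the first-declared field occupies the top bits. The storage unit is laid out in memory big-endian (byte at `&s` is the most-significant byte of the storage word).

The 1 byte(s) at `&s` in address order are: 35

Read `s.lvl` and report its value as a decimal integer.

5

[0]=0x35 (big-endian) → word 0x35
mode [6+:2] = (word>>6) & 0x3 = 0
err [5+:1] = (word>>5) & 0x1 = 1
chan [4+:1] = (word>>4) & 0x1 = 1
bank [3+:1] = (word>>3) & 0x1 = 0
lvl [0+:3] = (word>>0) & 0x7 = 5  ←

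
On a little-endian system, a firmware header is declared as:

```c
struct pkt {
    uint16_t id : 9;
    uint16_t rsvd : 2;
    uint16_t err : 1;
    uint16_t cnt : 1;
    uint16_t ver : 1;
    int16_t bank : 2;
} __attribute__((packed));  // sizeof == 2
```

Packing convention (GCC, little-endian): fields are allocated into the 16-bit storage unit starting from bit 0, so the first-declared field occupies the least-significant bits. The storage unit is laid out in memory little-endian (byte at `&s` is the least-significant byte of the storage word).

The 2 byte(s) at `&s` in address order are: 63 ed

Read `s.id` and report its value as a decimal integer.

355

[0]=0x63 [1]=0xed (little-endian) → word 0xed63
id [0+:9] = (word>>0) & 0x1ff = 355  ←
rsvd [9+:2] = (word>>9) & 0x3 = 2
err [11+:1] = (word>>11) & 0x1 = 1
cnt [12+:1] = (word>>12) & 0x1 = 0
ver [13+:1] = (word>>13) & 0x1 = 1
bank [14+:2] = (word>>14) & 0x3 = 3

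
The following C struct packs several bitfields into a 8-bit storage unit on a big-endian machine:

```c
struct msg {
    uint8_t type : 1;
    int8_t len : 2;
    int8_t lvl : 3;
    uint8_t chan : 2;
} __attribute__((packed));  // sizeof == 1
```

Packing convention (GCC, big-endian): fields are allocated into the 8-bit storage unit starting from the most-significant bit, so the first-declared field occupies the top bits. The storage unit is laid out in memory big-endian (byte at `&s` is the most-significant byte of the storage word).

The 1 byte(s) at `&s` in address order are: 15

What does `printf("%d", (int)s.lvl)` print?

-3

[0]=0x15 (big-endian) → word 0x15
type:1 @ bit 7 → (0x15>>7)&0x1 = 0x0
len:2 @ bit 5 → (0x15>>5)&0x3 = 0x0
lvl:3 @ bit 2 → (0x15>>2)&0x7 = 0x5  ←
chan:2 @ bit 0 → (0x15>>0)&0x3 = 0x1
lvl signed 3b, MSB=1: 5 - 8 = -3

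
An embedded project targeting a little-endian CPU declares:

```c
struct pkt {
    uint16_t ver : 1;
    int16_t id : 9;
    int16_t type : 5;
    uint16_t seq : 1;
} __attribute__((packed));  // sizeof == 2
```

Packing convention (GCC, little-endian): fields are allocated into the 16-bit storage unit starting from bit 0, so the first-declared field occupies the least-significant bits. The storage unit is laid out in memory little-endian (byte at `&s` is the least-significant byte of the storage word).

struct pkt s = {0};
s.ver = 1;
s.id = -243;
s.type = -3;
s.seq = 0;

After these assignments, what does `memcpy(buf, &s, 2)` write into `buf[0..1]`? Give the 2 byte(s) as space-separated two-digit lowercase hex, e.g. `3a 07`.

ver (1b) val=1 bits=0x1 at bit 0: 0x0001
id (9b) val=-243 bits=0x10d at bit 1: 0x021b
type (5b) val=-3 bits=0x1d at bit 10: 0x761b
seq (1b) val=0 bits=0x0 at bit 15: 0x761b
word = 0x761b → little-endian bytes:
  [0]=0x1b  [1]=0x76

1b 76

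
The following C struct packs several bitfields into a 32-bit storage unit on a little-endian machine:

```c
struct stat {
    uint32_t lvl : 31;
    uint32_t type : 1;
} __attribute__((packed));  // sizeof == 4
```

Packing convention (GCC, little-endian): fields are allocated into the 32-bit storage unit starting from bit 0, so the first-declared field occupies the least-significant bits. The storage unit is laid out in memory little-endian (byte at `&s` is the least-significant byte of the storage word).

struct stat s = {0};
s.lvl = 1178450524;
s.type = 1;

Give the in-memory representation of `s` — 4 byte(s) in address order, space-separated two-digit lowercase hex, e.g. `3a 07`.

5c ba 3d c6

lvl (31b) val=1178450524 bits=0x463dba5c at bit 0: 0x463dba5c
type (1b) val=1 bits=0x1 at bit 31: 0xc63dba5c
word = 0xc63dba5c → little-endian bytes:
  [0]=0x5c  [1]=0xba  [2]=0x3d  [3]=0xc6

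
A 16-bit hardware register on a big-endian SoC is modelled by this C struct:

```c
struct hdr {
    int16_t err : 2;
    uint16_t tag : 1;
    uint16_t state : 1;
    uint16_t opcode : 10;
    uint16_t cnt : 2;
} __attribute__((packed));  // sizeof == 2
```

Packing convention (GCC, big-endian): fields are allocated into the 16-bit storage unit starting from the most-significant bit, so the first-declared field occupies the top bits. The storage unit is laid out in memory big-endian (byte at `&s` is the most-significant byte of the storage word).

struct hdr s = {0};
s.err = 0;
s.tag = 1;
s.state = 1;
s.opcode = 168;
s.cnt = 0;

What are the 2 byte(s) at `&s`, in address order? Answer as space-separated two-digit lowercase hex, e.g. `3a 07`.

32 a0

err (2b) val=0 bits=0x0 at bit 14: 0x0000
tag (1b) val=1 bits=0x1 at bit 13: 0x2000
state (1b) val=1 bits=0x1 at bit 12: 0x3000
opcode (10b) val=168 bits=0xa8 at bit 2: 0x32a0
cnt (2b) val=0 bits=0x0 at bit 0: 0x32a0
word = 0x32a0 → big-endian bytes:
  [0]=0x32  [1]=0xa0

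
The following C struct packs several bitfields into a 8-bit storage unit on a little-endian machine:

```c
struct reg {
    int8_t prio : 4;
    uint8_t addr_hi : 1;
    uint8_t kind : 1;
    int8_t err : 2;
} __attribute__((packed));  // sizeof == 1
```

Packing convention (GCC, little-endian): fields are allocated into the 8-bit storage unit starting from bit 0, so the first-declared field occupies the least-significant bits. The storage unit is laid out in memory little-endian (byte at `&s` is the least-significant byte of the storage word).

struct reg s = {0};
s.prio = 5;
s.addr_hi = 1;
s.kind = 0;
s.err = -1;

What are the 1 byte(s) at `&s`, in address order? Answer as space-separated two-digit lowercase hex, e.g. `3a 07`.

prio (4b) val=5 bits=0x5 at bit 0: 0x05
addr_hi (1b) val=1 bits=0x1 at bit 4: 0x15
kind (1b) val=0 bits=0x0 at bit 5: 0x15
err (2b) val=-1 bits=0x3 at bit 6: 0xd5
word = 0xd5 → little-endian bytes:
  [0]=0xd5

d5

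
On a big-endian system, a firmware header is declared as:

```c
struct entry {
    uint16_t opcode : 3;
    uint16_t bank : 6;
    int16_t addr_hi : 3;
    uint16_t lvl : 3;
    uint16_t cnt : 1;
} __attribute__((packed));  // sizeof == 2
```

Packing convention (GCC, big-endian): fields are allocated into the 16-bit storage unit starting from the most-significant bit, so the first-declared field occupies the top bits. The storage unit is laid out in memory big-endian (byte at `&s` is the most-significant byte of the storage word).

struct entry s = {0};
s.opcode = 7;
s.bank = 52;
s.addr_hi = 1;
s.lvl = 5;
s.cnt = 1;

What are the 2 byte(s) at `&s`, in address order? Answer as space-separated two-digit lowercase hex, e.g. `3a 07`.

fa 1b

opcode:3 = 7 → 0x7 << 13 → word 0xe000
bank:6 = 52 → 0x34 << 7 → word 0xfa00
addr_hi:3 = 1 → 0x1 << 4 → word 0xfa10
lvl:3 = 5 → 0x5 << 1 → word 0xfa1a
cnt:1 = 1 → 0x1 << 0 → word 0xfa1b
word = 0xfa1b → big-endian bytes:
  [0]=0xfa  [1]=0x1b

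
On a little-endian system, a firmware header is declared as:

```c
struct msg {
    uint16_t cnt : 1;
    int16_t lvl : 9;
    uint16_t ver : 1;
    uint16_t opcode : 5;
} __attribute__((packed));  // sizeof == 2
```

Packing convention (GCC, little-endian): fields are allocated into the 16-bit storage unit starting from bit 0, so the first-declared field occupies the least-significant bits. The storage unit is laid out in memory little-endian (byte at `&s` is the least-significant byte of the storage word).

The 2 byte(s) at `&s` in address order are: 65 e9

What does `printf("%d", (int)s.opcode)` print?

[0]=0x65 [1]=0xe9 (little-endian) → word 0xe965
cnt [0+:1] = (word>>0) & 0x1 = 1
lvl [1+:9] = (word>>1) & 0x1ff = 178
ver [10+:1] = (word>>10) & 0x1 = 0
opcode [11+:5] = (word>>11) & 0x1f = 29  ←

29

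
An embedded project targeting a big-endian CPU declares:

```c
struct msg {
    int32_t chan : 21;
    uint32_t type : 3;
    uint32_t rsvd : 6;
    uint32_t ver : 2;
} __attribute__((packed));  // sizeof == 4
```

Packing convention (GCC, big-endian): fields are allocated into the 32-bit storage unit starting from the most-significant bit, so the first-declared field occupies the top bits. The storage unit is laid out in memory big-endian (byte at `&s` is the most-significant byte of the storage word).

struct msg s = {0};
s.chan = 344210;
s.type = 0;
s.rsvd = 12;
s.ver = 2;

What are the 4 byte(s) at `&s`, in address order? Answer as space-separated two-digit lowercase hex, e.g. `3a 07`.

2a 04 90 32

chan:21 = 344210 → 0x54092 << 11 → word 0x2a049000
type:3 = 0 → 0x0 << 8 → word 0x2a049000
rsvd:6 = 12 → 0xc << 2 → word 0x2a049030
ver:2 = 2 → 0x2 << 0 → word 0x2a049032
word = 0x2a049032 → big-endian bytes:
  [0]=0x2a  [1]=0x04  [2]=0x90  [3]=0x32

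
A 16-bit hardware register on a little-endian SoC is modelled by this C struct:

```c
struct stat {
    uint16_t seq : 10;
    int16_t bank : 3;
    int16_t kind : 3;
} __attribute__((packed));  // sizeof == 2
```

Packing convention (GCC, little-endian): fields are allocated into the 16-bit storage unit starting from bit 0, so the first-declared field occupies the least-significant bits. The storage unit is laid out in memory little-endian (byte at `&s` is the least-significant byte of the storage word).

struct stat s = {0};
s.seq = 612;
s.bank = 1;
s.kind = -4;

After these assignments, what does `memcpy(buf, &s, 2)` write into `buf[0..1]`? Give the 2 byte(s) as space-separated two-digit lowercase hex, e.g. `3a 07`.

[0+:10] seq=612 & 0x3ff = 0x264; word=0x0264
[10+:3] bank=1 & 0x7 = 0x1; word=0x0664
[13+:3] kind=-4 & 0x7 = 0x4; word=0x8664
word = 0x8664 → little-endian bytes:
  [0]=0x64  [1]=0x86

64 86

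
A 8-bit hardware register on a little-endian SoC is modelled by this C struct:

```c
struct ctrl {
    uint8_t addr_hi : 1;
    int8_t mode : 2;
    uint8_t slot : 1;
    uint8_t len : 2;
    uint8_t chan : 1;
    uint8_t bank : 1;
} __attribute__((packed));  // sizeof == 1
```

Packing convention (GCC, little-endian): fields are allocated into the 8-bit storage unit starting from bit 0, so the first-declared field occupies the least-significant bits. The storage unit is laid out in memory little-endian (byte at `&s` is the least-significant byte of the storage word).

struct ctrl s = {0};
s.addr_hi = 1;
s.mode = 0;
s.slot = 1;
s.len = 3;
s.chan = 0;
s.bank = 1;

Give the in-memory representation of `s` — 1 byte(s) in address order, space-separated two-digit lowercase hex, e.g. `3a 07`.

b9

addr_hi:1 = 1 → 0x1 << 0 → word 0x01
mode:2 = 0 → 0x0 << 1 → word 0x01
slot:1 = 1 → 0x1 << 3 → word 0x09
len:2 = 3 → 0x3 << 4 → word 0x39
chan:1 = 0 → 0x0 << 6 → word 0x39
bank:1 = 1 → 0x1 << 7 → word 0xb9
word = 0xb9 → little-endian bytes:
  [0]=0xb9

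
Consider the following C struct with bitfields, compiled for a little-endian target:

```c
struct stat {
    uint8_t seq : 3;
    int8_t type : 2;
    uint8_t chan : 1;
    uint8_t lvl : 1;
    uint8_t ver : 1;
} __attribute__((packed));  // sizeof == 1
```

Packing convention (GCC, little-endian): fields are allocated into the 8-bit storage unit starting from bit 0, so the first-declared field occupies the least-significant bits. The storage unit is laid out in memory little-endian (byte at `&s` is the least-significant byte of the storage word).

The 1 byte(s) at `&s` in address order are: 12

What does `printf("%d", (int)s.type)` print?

-2

[0]=0x12 (little-endian) → word 0x12
seq [0+:3] = (word>>0) & 0x7 = 2
type [3+:2] = (word>>3) & 0x3 = 2  ←
chan [5+:1] = (word>>5) & 0x1 = 0
lvl [6+:1] = (word>>6) & 0x1 = 0
ver [7+:1] = (word>>7) & 0x1 = 0
type signed 2b, MSB=1: 2 - 4 = -2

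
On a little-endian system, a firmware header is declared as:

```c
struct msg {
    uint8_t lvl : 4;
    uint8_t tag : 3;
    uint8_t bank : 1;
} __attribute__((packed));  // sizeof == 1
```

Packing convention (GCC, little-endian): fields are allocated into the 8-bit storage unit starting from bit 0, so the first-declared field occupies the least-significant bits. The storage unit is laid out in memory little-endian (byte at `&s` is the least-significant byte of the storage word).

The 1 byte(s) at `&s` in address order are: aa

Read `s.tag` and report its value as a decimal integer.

[0]=0xaa (little-endian) → word 0xaa
lvl:4 @ bit 0 → (0xaa>>0)&0xf = 0xa
tag:3 @ bit 4 → (0xaa>>4)&0x7 = 0x2  ←
bank:1 @ bit 7 → (0xaa>>7)&0x1 = 0x1

2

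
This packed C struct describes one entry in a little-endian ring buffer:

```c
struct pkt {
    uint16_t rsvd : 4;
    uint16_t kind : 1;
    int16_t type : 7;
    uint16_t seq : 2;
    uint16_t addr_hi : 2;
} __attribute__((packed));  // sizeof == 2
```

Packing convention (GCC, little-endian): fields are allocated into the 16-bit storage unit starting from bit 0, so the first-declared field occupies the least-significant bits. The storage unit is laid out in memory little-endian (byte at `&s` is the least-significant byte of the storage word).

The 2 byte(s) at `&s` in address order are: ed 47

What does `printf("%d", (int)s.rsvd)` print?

[0]=0xed [1]=0x47 (little-endian) → word 0x47ed
rsvd [0+:4] = (word>>0) & 0xf = 13  ←
kind [4+:1] = (word>>4) & 0x1 = 0
type [5+:7] = (word>>5) & 0x7f = 63
seq [12+:2] = (word>>12) & 0x3 = 0
addr_hi [14+:2] = (word>>14) & 0x3 = 1

13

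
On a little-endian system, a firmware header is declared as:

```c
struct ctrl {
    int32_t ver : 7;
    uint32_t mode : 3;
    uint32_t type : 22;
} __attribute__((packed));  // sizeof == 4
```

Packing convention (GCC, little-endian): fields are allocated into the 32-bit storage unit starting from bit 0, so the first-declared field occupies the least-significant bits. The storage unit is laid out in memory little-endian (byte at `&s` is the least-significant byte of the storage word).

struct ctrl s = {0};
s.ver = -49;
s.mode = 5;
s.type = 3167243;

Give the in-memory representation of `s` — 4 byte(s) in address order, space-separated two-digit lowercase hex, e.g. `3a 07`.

ver (7b) val=-49 bits=0x4f at bit 0: 0x0000004f
mode (3b) val=5 bits=0x5 at bit 7: 0x000002cf
type (22b) val=3167243 bits=0x30540b at bit 10: 0xc1502ecf
word = 0xc1502ecf → little-endian bytes:
  [0]=0xcf  [1]=0x2e  [2]=0x50  [3]=0xc1

cf 2e 50 c1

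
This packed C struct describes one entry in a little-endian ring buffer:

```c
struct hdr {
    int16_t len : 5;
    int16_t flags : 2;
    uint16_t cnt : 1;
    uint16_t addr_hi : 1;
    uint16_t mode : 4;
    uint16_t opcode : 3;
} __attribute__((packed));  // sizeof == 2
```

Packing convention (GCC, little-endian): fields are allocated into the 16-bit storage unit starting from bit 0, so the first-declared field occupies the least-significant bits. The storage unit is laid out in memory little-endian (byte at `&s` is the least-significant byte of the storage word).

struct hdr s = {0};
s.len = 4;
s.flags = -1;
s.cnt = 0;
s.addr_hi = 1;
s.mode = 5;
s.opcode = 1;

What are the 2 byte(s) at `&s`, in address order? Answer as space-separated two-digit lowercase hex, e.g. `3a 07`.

64 2b

len:5 = 4 → 0x4 << 0 → word 0x0004
flags:2 = -1 → 0x3 << 5 → word 0x0064
cnt:1 = 0 → 0x0 << 7 → word 0x0064
addr_hi:1 = 1 → 0x1 << 8 → word 0x0164
mode:4 = 5 → 0x5 << 9 → word 0x0b64
opcode:3 = 1 → 0x1 << 13 → word 0x2b64
word = 0x2b64 → little-endian bytes:
  [0]=0x64  [1]=0x2b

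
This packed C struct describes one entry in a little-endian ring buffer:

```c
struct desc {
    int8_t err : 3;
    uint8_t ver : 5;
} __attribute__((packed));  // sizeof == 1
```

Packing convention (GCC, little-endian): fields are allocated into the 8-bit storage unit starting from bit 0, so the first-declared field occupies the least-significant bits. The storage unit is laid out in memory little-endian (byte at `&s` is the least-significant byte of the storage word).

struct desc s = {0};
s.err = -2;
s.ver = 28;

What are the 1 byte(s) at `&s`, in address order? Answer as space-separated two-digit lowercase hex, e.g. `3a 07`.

e6

[0+:3] err=-2 & 0x7 = 0x6; word=0x06
[3+:5] ver=28 & 0x1f = 0x1c; word=0xe6
word = 0xe6 → little-endian bytes:
  [0]=0xe6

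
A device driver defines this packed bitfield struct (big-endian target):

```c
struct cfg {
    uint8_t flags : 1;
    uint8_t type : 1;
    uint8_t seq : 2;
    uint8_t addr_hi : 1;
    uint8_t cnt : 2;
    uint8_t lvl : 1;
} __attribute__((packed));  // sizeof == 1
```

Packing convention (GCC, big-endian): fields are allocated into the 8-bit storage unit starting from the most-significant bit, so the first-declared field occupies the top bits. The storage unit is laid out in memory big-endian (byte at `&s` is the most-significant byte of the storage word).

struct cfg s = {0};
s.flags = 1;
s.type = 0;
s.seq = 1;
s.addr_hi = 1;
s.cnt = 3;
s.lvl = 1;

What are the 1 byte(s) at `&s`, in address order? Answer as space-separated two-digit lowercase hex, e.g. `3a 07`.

9f

[7+:1] flags=1 & 0x1 = 0x1; word=0x80
[6+:1] type=0 & 0x1 = 0x0; word=0x80
[4+:2] seq=1 & 0x3 = 0x1; word=0x90
[3+:1] addr_hi=1 & 0x1 = 0x1; word=0x98
[1+:2] cnt=3 & 0x3 = 0x3; word=0x9e
[0+:1] lvl=1 & 0x1 = 0x1; word=0x9f
word = 0x9f → big-endian bytes:
  [0]=0x9f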